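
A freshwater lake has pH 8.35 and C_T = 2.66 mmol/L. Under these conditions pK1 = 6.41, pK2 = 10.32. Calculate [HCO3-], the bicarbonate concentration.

[HCO3⁻] = 2.60 mmol/L

α₁ = 1 / (1 + [H⁺]/K1 + K2/[H⁺]) = 1 / (1 + 10^-1.94 + 10^-1.97)
   = 1 / (1 + 0.011482 + 0.010715) = 1/1.0222 = 0.9783
[HCO3⁻] = α₁ × DIC = 0.9783 × 2.66 = 2.60 mmol/L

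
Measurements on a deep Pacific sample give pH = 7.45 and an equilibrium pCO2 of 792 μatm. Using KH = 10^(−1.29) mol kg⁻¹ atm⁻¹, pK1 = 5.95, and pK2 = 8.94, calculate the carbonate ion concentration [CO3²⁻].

[CO2*] = KH · pCO2 = 10^(−1.29) × 792×10^-6 = 4.062×10^-5 mol/kg
α₀ = 1/(1 + K1/[H⁺] + K1K2/[H⁺]²) = 1/(1 + 10^+1.50 + 10^+0.01) = 0.02972
DIC = [CO2*]/α₀ = 4.062×10^-5 / 0.02972 = 1.367 mmol/kg
[CO3²⁻] = α₂·DIC; α₂ = 0.03041, so [CO3²⁻] = 0.03041 × 1.367 = 0.0416 mmol/kg

[CO3²⁻] = 0.0416 mmol/kg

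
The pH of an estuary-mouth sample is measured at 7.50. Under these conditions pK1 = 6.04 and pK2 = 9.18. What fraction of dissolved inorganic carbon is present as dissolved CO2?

α₀ = 1 / (1 + K1/[H⁺] + K1K2/[H⁺]²) = 1 / (1 + 10^+1.46 + 10^-0.22)
   = 1 / (1 + 28.840 + 0.60256) = 1/30.443 = 0.03285

α₀ = 0.0328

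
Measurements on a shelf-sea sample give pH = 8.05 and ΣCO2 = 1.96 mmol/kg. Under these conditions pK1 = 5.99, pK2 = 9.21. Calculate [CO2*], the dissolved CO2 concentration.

α₀ = 1 / (1 + K1/[H⁺] + K1K2/[H⁺]²) = 1 / (1 + 10^+2.06 + 10^+0.90)
   = 1 / (1 + 114.82 + 7.9433) = 1/123.76 = 0.008080
[CO2*] = α₀ × DIC = 0.008080 × 1.96 = 0.0158 mmol/kg = 15.8 μmol/kg

[CO2*] = 15.8 μmol/kg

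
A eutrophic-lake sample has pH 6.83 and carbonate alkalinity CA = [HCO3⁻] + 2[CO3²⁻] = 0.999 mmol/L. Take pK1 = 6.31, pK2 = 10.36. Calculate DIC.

DIC = 1.30 mmol/L

CA = [HCO3⁻] + 2[CO3²⁻] = (α₁ + 2α₂)·DIC
At pH 6.83: [H⁺]/K1 = 10^-0.52 = 0.30200, K2/[H⁺] = 10^-3.53 = 0.00029512
α₁ = 1/(1 + 0.30200 + 0.00029512) = 1/1.3023 = 0.7679; α₂ = α₁·K2/[H⁺] = 0.0002266
α₁ + 2α₂ = 0.7683
DIC = CA / (α₁ + 2α₂) = 0.999 / 0.7683 = 1.30 mmol/L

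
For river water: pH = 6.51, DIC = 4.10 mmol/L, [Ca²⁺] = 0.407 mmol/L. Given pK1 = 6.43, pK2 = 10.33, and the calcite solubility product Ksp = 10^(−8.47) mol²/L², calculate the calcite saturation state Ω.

α₂ = 1 / (1 + [H⁺]/K2 + [H⁺]²/(K1K2)) = 1 / (1 + 10^+3.82 + 10^+3.74)
   = 1 / (1 + 6606.9 + 5495.4) = 1/1.2103×10^4 = 8.262×10^-5
[CO3²⁻] = α₂ × DIC = 8.262×10^-5 × 4.10 = 0.0003387 mmol/L = 0.3387 μmol/L
Ksp = 10^(−8.47) = 3.388×10^-9
Ω = [Ca²⁺][CO3²⁻]/Ksp = (0.407×10^-3)(3.387×10^-7) / 3.388×10^-9 = 0.0407

Ω = 0.0407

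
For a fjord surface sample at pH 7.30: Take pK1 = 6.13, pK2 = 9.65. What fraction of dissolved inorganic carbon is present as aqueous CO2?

α₀ = 1 / (1 + K1/[H⁺] + K1K2/[H⁺]²) = 1 / (1 + 10^+1.17 + 10^-1.18)
   = 1 / (1 + 14.791 + 0.066069) = 1/15.857 = 0.06306

α₀ = 0.0631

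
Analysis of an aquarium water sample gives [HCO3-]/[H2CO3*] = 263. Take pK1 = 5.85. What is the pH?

From K1 = [H⁺][HCO3-]/[H2CO3*]:  pH = pK1 + log₁₀([HCO3-]/[H2CO3*])
log₁₀(263) = +2.420
pH = 5.85 + (+2.420) = 8.27

pH = 8.27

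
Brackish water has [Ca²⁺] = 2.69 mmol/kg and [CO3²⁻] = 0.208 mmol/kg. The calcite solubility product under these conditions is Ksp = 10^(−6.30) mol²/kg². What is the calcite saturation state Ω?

Ω = 1.12

Ksp = 10^(−6.30) = 5.012×10^-7
Ω = [Ca²⁺][CO3²⁻]/Ksp = (2.69×10^-3)(0.208×10^-3) / 5.012×10^-7 = 1.12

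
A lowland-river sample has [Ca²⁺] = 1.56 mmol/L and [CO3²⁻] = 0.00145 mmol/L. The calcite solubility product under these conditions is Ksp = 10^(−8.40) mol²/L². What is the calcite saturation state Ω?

Ω = 0.568

Ksp = 10^(−8.40) = 3.981×10^-9
Ω = [Ca²⁺][CO3²⁻]/Ksp = (1.56×10^-3)(0.00145×10^-3) / 3.981×10^-9 = 0.568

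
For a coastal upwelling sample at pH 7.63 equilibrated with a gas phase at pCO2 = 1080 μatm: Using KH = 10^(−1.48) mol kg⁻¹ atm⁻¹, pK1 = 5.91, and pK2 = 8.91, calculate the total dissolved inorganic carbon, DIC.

DIC = 2.01 mmol/kg

[CO2*] = KH · pCO2 = 10^(−1.48) × 1080×10^-6 = 3.576×10^-5 mol/kg
α₀ = 1/(1 + K1/[H⁺] + K1K2/[H⁺]²) = 1/(1 + 10^+1.72 + 10^+0.44) = 0.01778
DIC = [CO2*]/α₀ = 3.576×10^-5 / 0.01778 = 2.01 mmol/kg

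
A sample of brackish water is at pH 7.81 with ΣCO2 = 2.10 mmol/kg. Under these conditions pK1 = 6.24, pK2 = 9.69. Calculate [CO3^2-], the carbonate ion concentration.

[CO3²⁻] = 0.0266 mmol/kg

α₂ = 1 / (1 + [H⁺]/K2 + [H⁺]²/(K1K2)) = 1 / (1 + 10^+1.88 + 10^+0.31)
   = 1 / (1 + 75.858 + 2.0417) = 1/78.899 = 0.01267
[CO3²⁻] = α₂ × DIC = 0.01267 × 2.10 = 0.0266 mmol/kg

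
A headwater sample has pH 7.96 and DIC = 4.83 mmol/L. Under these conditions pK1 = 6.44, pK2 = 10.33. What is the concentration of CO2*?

[CO2*] = 0.141 mmol/L

α₀ = 1 / (1 + K1/[H⁺] + K1K2/[H⁺]²) = 1 / (1 + 10^+1.52 + 10^-0.85)
   = 1 / (1 + 33.113 + 0.14125) = 1/34.254 = 0.02919
[CO2*] = α₀ × DIC = 0.02919 × 4.83 = 0.141 mmol/L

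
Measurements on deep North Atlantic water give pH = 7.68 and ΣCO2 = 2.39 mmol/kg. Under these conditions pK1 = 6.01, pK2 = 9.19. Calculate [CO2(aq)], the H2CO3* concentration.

[CO2*] = 0.0486 mmol/kg

α₀ = 1 / (1 + K1/[H⁺] + K1K2/[H⁺]²) = 1 / (1 + 10^+1.67 + 10^+0.16)
   = 1 / (1 + 46.774 + 1.4454) = 1/49.219 = 0.02032
[CO2*] = α₀ × DIC = 0.02032 × 2.39 = 0.0486 mmol/kg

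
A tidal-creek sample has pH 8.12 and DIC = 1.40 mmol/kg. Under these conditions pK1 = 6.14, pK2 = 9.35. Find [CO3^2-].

[CO3²⁻] = 0.0771 mmol/kg

α₂ = 1 / (1 + [H⁺]/K2 + [H⁺]²/(K1K2)) = 1 / (1 + 10^+1.23 + 10^-0.75)
   = 1 / (1 + 16.982 + 0.17783) = 1/18.160 = 0.05507
[CO3²⁻] = α₂ × DIC = 0.05507 × 1.40 = 0.0771 mmol/kg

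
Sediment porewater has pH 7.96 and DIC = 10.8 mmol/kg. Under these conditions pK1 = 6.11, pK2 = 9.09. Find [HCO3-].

[HCO3⁻] = 9.92 mmol/kg

α₁ = 1 / (1 + [H⁺]/K1 + K2/[H⁺]) = 1 / (1 + 10^-1.85 + 10^-1.13)
   = 1 / (1 + 0.014125 + 0.074131) = 1/1.0883 = 0.9189
[HCO3⁻] = α₁ × DIC = 0.9189 × 10.8 = 9.92 mmol/kg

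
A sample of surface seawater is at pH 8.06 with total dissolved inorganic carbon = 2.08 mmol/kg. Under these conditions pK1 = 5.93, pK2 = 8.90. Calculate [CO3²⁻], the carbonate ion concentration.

α₂ = 1 / (1 + [H⁺]/K2 + [H⁺]²/(K1K2)) = 1 / (1 + 10^+0.84 + 10^-1.29)
   = 1 / (1 + 6.9183 + 0.051286) = 1/7.9696 = 0.1255
[CO3²⁻] = α₂ × DIC = 0.1255 × 2.08 = 0.261 mmol/kg

[CO3²⁻] = 0.261 mmol/kg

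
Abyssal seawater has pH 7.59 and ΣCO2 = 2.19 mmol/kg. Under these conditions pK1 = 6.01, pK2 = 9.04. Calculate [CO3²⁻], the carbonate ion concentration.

α₂ = 1 / (1 + [H⁺]/K2 + [H⁺]²/(K1K2)) = 1 / (1 + 10^+1.45 + 10^-0.13)
   = 1 / (1 + 28.184 + 0.74131) = 1/29.925 = 0.03342
[CO3²⁻] = α₂ × DIC = 0.03342 × 2.19 = 0.0732 mmol/kg

[CO3²⁻] = 0.0732 mmol/kg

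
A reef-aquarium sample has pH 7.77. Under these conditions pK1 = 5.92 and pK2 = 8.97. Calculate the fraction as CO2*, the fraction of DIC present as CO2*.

α₀ = 1 / (1 + K1/[H⁺] + K1K2/[H⁺]²) = 1 / (1 + 10^+1.85 + 10^+0.65)
   = 1 / (1 + 70.795 + 4.4668) = 1/76.261 = 0.01311

α₀ = 0.0131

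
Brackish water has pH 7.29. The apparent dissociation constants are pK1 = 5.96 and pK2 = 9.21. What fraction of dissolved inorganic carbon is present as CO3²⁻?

α₂ = 0.0114

α₂ = 1 / (1 + [H⁺]/K2 + [H⁺]²/(K1K2)) = 1 / (1 + 10^+1.92 + 10^+0.59)
   = 1 / (1 + 83.176 + 3.8905) = 1/88.067 = 0.01136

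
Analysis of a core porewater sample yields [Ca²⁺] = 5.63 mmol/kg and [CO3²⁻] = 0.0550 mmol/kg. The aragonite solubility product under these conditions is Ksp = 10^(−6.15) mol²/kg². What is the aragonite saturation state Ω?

Ω = 0.437

Ksp = 10^(−6.15) = 7.079×10^-7
Ω = [Ca²⁺][CO3²⁻]/Ksp = (5.63×10^-3)(0.0550×10^-3) / 7.079×10^-7 = 0.437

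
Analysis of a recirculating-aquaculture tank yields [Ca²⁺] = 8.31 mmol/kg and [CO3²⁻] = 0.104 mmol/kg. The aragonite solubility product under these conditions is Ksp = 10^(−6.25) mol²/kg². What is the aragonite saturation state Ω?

Ksp = 10^(−6.25) = 5.623×10^-7
Ω = [Ca²⁺][CO3²⁻]/Ksp = (8.31×10^-3)(0.104×10^-3) / 5.623×10^-7 = 1.54

Ω = 1.54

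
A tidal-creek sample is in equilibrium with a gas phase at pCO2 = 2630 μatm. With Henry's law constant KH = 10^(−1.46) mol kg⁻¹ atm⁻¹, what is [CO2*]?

KH = 10^(−1.46) = 3.467×10^-2 mol kg⁻¹ atm⁻¹
[CO2*] = KH · pCO2 = 3.467×10^-2 × 2630×10^-6 atm = 9.12×10^-5 mol/kg

[CO2*] = 91.2 μmol/kg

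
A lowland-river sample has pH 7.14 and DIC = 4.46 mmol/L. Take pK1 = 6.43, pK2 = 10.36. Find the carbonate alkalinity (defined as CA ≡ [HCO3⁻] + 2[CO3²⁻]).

CA = 3.73 mmol/L

CA = [HCO3⁻] + 2[CO3²⁻] = (α₁ + 2α₂)·DIC
At pH 7.14: [H⁺]/K1 = 10^-0.71 = 0.19498, K2/[H⁺] = 10^-3.22 = 0.00060256
α₁ = 1/(1 + 0.19498 + 0.00060256) = 1/1.1956 = 0.8364; α₂ = α₁·K2/[H⁺] = 0.0005040
α₁ + 2α₂ = 0.8374
CA = 0.8374 × 4.46 = 3.73 mmol/L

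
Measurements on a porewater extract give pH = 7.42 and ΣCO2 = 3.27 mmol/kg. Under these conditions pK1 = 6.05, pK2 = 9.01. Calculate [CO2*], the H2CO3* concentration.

[CO2*] = 0.131 mmol/kg

α₀ = 1 / (1 + K1/[H⁺] + K1K2/[H⁺]²) = 1 / (1 + 10^+1.37 + 10^-0.22)
   = 1 / (1 + 23.442 + 0.60256) = 1/25.045 = 0.03993
[CO2*] = α₀ × DIC = 0.03993 × 3.27 = 0.131 mmol/kg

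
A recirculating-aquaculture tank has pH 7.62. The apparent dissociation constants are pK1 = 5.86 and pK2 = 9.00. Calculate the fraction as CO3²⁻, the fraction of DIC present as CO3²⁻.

α₂ = 0.0394

α₂ = 1 / (1 + [H⁺]/K2 + [H⁺]²/(K1K2)) = 1 / (1 + 10^+1.38 + 10^-0.38)
   = 1 / (1 + 23.988 + 0.41687) = 1/25.405 = 0.03936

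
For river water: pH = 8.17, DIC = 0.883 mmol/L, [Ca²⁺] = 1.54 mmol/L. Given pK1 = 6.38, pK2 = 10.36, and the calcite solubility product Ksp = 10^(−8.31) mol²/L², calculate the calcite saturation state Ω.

Ω = 1.75

α₂ = 1 / (1 + [H⁺]/K2 + [H⁺]²/(K1K2)) = 1 / (1 + 10^+2.19 + 10^+0.40)
   = 1 / (1 + 154.88 + 2.5119) = 1/158.39 = 0.006313
[CO3²⁻] = α₂ × DIC = 0.006313 × 0.883 = 0.005575 mmol/L = 5.575 μmol/L
Ksp = 10^(−8.31) = 4.898×10^-9
Ω = [Ca²⁺][CO3²⁻]/Ksp = (1.54×10^-3)(5.575×10^-6) / 4.898×10^-9 = 1.75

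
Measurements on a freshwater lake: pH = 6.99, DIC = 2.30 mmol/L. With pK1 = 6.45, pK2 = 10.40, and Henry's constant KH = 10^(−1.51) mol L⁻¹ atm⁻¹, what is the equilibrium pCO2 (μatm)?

α₀ = 1 / (1 + K1/[H⁺] + K1K2/[H⁺]²) = 1 / (1 + 10^+0.54 + 10^-2.87)
   = 1 / (1 + 3.4674 + 0.0013490) = 1/4.4687 = 0.2238
[CO2*] = α₀ × DIC = 0.2238 × 2.30 = 0.5147 mmol/L
pCO2 = [CO2*]/KH = 5.147×10^-4 / 3.090×10^-2 = 1.67×10^4 μatm

pCO2 = 1.67×10^4 μatm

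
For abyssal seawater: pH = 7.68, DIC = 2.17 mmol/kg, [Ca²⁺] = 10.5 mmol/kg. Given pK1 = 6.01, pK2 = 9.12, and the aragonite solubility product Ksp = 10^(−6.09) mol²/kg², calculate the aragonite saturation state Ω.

α₂ = 1 / (1 + [H⁺]/K2 + [H⁺]²/(K1K2)) = 1 / (1 + 10^+1.44 + 10^-0.23)
   = 1 / (1 + 27.542 + 0.58884) = 1/29.131 = 0.03433
[CO3²⁻] = α₂ × DIC = 0.03433 × 2.17 = 0.07449 mmol/kg
Ksp = 10^(−6.09) = 8.128×10^-7
Ω = [Ca²⁺][CO3²⁻]/Ksp = (10.5×10^-3)(7.449×10^-5) / 8.128×10^-7 = 0.962

Ω = 0.962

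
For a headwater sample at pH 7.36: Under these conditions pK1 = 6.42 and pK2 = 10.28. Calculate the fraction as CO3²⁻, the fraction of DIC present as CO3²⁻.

α₂ = 1 / (1 + [H⁺]/K2 + [H⁺]²/(K1K2)) = 1 / (1 + 10^+2.92 + 10^+1.98)
   = 1 / (1 + 831.76 + 95.499) = 1/928.26 = 0.001077

α₂ = 0.00108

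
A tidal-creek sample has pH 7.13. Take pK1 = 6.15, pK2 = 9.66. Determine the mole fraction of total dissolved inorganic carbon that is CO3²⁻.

α₂ = 1 / (1 + [H⁺]/K2 + [H⁺]²/(K1K2)) = 1 / (1 + 10^+2.53 + 10^+1.55)
   = 1 / (1 + 338.84 + 35.481) = 1/375.33 = 0.002664

α₂ = 0.00266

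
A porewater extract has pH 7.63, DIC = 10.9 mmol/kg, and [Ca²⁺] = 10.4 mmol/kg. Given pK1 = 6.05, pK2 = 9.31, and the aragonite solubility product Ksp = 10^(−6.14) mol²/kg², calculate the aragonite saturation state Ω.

Ω = 3.12

α₂ = 1 / (1 + [H⁺]/K2 + [H⁺]²/(K1K2)) = 1 / (1 + 10^+1.68 + 10^+0.10)
   = 1 / (1 + 47.863 + 1.2589) = 1/50.122 = 0.01995
[CO3²⁻] = α₂ × DIC = 0.01995 × 10.9 = 0.2175 mmol/kg
Ksp = 10^(−6.14) = 7.244×10^-7
Ω = [Ca²⁺][CO3²⁻]/Ksp = (10.4×10^-3)(2.175×10^-4) / 7.244×10^-7 = 3.12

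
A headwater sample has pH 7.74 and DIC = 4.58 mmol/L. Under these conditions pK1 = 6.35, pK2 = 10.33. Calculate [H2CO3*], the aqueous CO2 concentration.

α₀ = 1 / (1 + K1/[H⁺] + K1K2/[H⁺]²) = 1 / (1 + 10^+1.39 + 10^-1.20)
   = 1 / (1 + 24.547 + 0.063096) = 1/25.610 = 0.03905
[CO2*] = α₀ × DIC = 0.03905 × 4.58 = 0.179 mmol/L

[CO2*] = 0.179 mmol/L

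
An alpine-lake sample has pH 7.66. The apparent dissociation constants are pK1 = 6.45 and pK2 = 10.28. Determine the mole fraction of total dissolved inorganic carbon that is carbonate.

α₂ = 0.00225

α₂ = 1 / (1 + [H⁺]/K2 + [H⁺]²/(K1K2)) = 1 / (1 + 10^+2.62 + 10^+1.41)
   = 1 / (1 + 416.87 + 25.704) = 1/443.57 = 0.002254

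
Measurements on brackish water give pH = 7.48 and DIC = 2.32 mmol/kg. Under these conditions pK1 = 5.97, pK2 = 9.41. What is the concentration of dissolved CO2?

[CO2*] = 0.0688 mmol/kg

α₀ = 1 / (1 + K1/[H⁺] + K1K2/[H⁺]²) = 1 / (1 + 10^+1.51 + 10^-0.42)
   = 1 / (1 + 32.359 + 0.38019) = 1/33.740 = 0.02964
[CO2*] = α₀ × DIC = 0.02964 × 2.32 = 0.0688 mmol/kg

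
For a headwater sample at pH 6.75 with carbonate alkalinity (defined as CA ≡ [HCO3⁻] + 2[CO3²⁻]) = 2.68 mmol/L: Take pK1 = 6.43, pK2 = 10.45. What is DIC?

CA = [HCO3⁻] + 2[CO3²⁻] = (α₁ + 2α₂)·DIC
At pH 6.75: [H⁺]/K1 = 10^-0.32 = 0.47863, K2/[H⁺] = 10^-3.70 = 0.00019953
α₁ = 1/(1 + 0.47863 + 0.00019953) = 1/1.4788 = 0.6762; α₂ = α₁·K2/[H⁺] = 0.0001349
α₁ + 2α₂ = 0.6765
DIC = CA / (α₁ + 2α₂) = 2.68 / 0.6765 = 3.96 mmol/L

DIC = 3.96 mmol/L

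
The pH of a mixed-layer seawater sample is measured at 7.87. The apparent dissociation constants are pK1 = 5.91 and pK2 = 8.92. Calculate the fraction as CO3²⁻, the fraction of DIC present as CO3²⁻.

α₂ = 0.0810

α₂ = 1 / (1 + [H⁺]/K2 + [H⁺]²/(K1K2)) = 1 / (1 + 10^+1.05 + 10^-0.91)
   = 1 / (1 + 11.220 + 0.12303) = 1/12.343 = 0.08102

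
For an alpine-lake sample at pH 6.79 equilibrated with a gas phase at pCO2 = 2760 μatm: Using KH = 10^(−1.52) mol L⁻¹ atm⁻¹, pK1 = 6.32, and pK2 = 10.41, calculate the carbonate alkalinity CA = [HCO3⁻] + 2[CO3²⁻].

CA = 0.246 mmol/L

[CO2*] = KH · pCO2 = 10^(−1.52) × 2760×10^-6 = 8.335×10^-5 mol/L
α₀ = 1/(1 + K1/[H⁺] + K1K2/[H⁺]²) = 1/(1 + 10^+0.47 + 10^-3.15) = 0.2530
DIC = [CO2*]/α₀ = 8.335×10^-5 / 0.2530 = 0.3294 mmol/L
CA = (α₁ + 2α₂)·DIC = (0.7468 + 2×0.0001791) × 0.3294 = 0.246 mmol/L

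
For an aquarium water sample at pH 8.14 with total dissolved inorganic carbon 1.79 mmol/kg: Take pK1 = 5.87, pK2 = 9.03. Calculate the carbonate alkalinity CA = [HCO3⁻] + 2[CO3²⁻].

CA = [HCO3⁻] + 2[CO3²⁻] = (α₁ + 2α₂)·DIC
At pH 8.14: [H⁺]/K1 = 10^-2.27 = 0.0053703, K2/[H⁺] = 10^-0.89 = 0.12882
α₁ = 1/(1 + 0.0053703 + 0.12882) = 1/1.1342 = 0.8817; α₂ = α₁·K2/[H⁺] = 0.1136
α₁ + 2α₂ = 1.1088
CA = 1.1088 × 1.79 = 1.98 mmol/kg

CA = 1.98 mmol/kg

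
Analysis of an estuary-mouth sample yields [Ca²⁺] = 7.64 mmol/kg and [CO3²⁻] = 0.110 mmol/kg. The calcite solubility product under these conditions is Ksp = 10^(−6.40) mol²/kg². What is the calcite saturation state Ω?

Ω = 2.11

Ksp = 10^(−6.40) = 3.981×10^-7
Ω = [Ca²⁺][CO3²⁻]/Ksp = (7.64×10^-3)(0.110×10^-3) / 3.981×10^-7 = 2.11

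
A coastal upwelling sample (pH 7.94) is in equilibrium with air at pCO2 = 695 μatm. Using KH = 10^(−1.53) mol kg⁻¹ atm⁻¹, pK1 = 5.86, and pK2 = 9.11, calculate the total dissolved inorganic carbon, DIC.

[CO2*] = KH · pCO2 = 10^(−1.53) × 695×10^-6 = 2.051×10^-5 mol/kg
α₀ = 1/(1 + K1/[H⁺] + K1K2/[H⁺]²) = 1/(1 + 10^+2.08 + 10^+0.91) = 0.007731
DIC = [CO2*]/α₀ = 2.051×10^-5 / 0.007731 = 2.65 mmol/kg

DIC = 2.65 mmol/kg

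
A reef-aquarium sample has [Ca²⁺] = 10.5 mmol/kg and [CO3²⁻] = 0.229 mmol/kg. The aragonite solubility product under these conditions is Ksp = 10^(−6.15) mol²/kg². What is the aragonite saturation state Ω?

Ω = 3.40

Ksp = 10^(−6.15) = 7.079×10^-7
Ω = [Ca²⁺][CO3²⁻]/Ksp = (10.5×10^-3)(0.229×10^-3) / 7.079×10^-7 = 3.40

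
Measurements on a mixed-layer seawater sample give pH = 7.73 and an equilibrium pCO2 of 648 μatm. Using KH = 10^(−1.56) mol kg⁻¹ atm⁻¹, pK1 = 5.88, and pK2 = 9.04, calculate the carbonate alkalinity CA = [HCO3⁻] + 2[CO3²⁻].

[CO2*] = KH · pCO2 = 10^(−1.56) × 648×10^-6 = 1.785×10^-5 mol/kg
α₀ = 1/(1 + K1/[H⁺] + K1K2/[H⁺]²) = 1/(1 + 10^+1.85 + 10^+0.54) = 0.01329
DIC = [CO2*]/α₀ = 1.785×10^-5 / 0.01329 = 1.343 mmol/kg
CA = (α₁ + 2α₂)·DIC = (0.9406 + 2×0.04607) × 1.343 = 1.39 mmol/kg

CA = 1.39 mmol/kg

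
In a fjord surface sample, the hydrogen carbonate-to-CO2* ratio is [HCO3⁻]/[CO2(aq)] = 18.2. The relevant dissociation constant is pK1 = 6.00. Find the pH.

pH = 7.26

From K1 = [H⁺][HCO3⁻]/[CO2(aq)]:  pH = pK1 + log₁₀([HCO3⁻]/[CO2(aq)])
log₁₀(18.2) = +1.260
pH = 6.00 + (+1.260) = 7.26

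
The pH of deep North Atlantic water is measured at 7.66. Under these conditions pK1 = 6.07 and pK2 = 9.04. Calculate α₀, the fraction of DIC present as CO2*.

α₀ = 1 / (1 + K1/[H⁺] + K1K2/[H⁺]²) = 1 / (1 + 10^+1.59 + 10^+0.21)
   = 1 / (1 + 38.905 + 1.6218) = 1/41.526 = 0.02408

α₀ = 0.0241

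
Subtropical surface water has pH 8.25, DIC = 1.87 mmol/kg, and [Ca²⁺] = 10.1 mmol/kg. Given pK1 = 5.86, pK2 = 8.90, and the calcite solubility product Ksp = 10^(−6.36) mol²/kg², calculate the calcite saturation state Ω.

α₂ = 1 / (1 + [H⁺]/K2 + [H⁺]²/(K1K2)) = 1 / (1 + 10^+0.65 + 10^-1.74)
   = 1 / (1 + 4.4668 + 0.018197) = 1/5.4850 = 0.1823
[CO3²⁻] = α₂ × DIC = 0.1823 × 1.87 = 0.3409 mmol/kg
Ksp = 10^(−6.36) = 4.365×10^-7
Ω = [Ca²⁺][CO3²⁻]/Ksp = (10.1×10^-3)(3.409×10^-4) / 4.365×10^-7 = 7.89

Ω = 7.89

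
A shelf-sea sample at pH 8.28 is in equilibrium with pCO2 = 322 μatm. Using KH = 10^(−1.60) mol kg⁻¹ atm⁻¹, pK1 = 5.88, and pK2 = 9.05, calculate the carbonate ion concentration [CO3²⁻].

[CO3²⁻] = 0.345 mmol/kg

[CO2*] = KH · pCO2 = 10^(−1.60) × 322×10^-6 = 8.088×10^-6 mol/kg
α₀ = 1/(1 + K1/[H⁺] + K1K2/[H⁺]²) = 1/(1 + 10^+2.40 + 10^+1.63) = 0.003392
DIC = [CO2*]/α₀ = 8.088×10^-6 / 0.003392 = 2.385 mmol/kg
[CO3²⁻] = α₂·DIC; α₂ = 0.1447, so [CO3²⁻] = 0.1447 × 2.385 = 0.345 mmol/kg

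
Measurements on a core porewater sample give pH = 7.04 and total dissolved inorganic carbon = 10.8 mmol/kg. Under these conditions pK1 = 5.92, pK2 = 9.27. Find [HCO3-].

α₁ = 1 / (1 + [H⁺]/K1 + K2/[H⁺]) = 1 / (1 + 10^-1.12 + 10^-2.23)
   = 1 / (1 + 0.075858 + 0.0058884) = 1/1.0817 = 0.9244
[HCO3⁻] = α₁ × DIC = 0.9244 × 10.8 = 9.98 mmol/kg

[HCO3⁻] = 9.98 mmol/kg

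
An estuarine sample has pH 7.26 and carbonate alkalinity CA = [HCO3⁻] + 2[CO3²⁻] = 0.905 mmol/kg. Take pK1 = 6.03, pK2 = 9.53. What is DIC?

CA = [HCO3⁻] + 2[CO3²⁻] = (α₁ + 2α₂)·DIC
At pH 7.26: [H⁺]/K1 = 10^-1.23 = 0.058884, K2/[H⁺] = 10^-2.27 = 0.0053703
α₁ = 1/(1 + 0.058884 + 0.0053703) = 1/1.0643 = 0.9396; α₂ = α₁·K2/[H⁺] = 0.005046
α₁ + 2α₂ = 0.9497
DIC = CA / (α₁ + 2α₂) = 0.905 / 0.9497 = 0.953 mmol/kg

DIC = 0.953 mmol/kg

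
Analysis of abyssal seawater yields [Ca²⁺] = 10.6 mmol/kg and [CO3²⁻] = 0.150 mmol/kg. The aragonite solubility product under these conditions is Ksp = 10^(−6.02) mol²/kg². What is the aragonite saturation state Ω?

Ksp = 10^(−6.02) = 9.550×10^-7
Ω = [Ca²⁺][CO3²⁻]/Ksp = (10.6×10^-3)(0.150×10^-3) / 9.550×10^-7 = 1.66

Ω = 1.66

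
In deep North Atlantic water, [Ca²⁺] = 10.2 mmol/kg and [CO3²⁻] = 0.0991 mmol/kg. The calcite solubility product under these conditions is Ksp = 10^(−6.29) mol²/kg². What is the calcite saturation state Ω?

Ω = 1.97

Ksp = 10^(−6.29) = 5.129×10^-7
Ω = [Ca²⁺][CO3²⁻]/Ksp = (10.2×10^-3)(0.0991×10^-3) / 5.129×10^-7 = 1.97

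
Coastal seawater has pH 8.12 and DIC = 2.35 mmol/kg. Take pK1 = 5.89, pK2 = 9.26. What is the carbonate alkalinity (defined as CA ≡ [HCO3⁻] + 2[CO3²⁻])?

CA = [HCO3⁻] + 2[CO3²⁻] = (α₁ + 2α₂)·DIC
At pH 8.12: [H⁺]/K1 = 10^-2.23 = 0.0058884, K2/[H⁺] = 10^-1.14 = 0.072444
α₁ = 1/(1 + 0.0058884 + 0.072444) = 1/1.0783 = 0.9274; α₂ = α₁·K2/[H⁺] = 0.06718
α₁ + 2α₂ = 1.0617
CA = 1.0617 × 2.35 = 2.50 mmol/kg

CA = 2.50 mmol/kg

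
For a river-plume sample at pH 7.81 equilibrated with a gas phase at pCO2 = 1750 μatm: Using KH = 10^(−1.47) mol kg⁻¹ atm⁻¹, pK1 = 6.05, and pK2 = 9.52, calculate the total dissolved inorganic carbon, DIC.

[CO2*] = KH · pCO2 = 10^(−1.47) × 1750×10^-6 = 5.930×10^-5 mol/kg
α₀ = 1/(1 + K1/[H⁺] + K1K2/[H⁺]²) = 1/(1 + 10^+1.76 + 10^+0.05) = 0.01676
DIC = [CO2*]/α₀ = 5.930×10^-5 / 0.01676 = 3.54 mmol/kg

DIC = 3.54 mmol/kg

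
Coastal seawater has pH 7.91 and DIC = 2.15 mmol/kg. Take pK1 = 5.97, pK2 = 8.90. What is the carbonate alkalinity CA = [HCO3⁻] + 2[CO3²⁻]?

CA = 2.33 mmol/kg

CA = [HCO3⁻] + 2[CO3²⁻] = (α₁ + 2α₂)·DIC
At pH 7.91: [H⁺]/K1 = 10^-1.94 = 0.011482, K2/[H⁺] = 10^-0.99 = 0.10233
α₁ = 1/(1 + 0.011482 + 0.10233) = 1/1.1138 = 0.8978; α₂ = α₁·K2/[H⁺] = 0.09187
α₁ + 2α₂ = 1.0816
CA = 1.0816 × 2.15 = 2.33 mmol/kg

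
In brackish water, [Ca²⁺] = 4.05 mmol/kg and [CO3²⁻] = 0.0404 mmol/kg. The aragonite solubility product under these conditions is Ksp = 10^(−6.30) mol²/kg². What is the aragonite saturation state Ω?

Ω = 0.326

Ksp = 10^(−6.30) = 5.012×10^-7
Ω = [Ca²⁺][CO3²⁻]/Ksp = (4.05×10^-3)(0.0404×10^-3) / 5.012×10^-7 = 0.326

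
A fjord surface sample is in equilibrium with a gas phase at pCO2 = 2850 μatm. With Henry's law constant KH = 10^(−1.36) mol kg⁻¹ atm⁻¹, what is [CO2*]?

KH = 10^(−1.36) = 4.365×10^-2 mol kg⁻¹ atm⁻¹
[CO2*] = KH · pCO2 = 4.365×10^-2 × 2850×10^-6 atm = 1.24×10^-4 mol/kg

[CO2*] = 124 μmol/kg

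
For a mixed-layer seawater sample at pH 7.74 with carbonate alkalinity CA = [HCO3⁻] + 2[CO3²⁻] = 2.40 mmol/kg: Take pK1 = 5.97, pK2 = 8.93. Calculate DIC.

CA = [HCO3⁻] + 2[CO3²⁻] = (α₁ + 2α₂)·DIC
At pH 7.74: [H⁺]/K1 = 10^-1.77 = 0.016982, K2/[H⁺] = 10^-1.19 = 0.064565
α₁ = 1/(1 + 0.016982 + 0.064565) = 1/1.0815 = 0.9246; α₂ = α₁·K2/[H⁺] = 0.05970
α₁ + 2α₂ = 1.0440
DIC = CA / (α₁ + 2α₂) = 2.40 / 1.0440 = 2.30 mmol/kg

DIC = 2.30 mmol/kg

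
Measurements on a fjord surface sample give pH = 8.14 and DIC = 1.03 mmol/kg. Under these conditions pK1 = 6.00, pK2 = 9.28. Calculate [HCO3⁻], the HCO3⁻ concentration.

α₁ = 1 / (1 + [H⁺]/K1 + K2/[H⁺]) = 1 / (1 + 10^-2.14 + 10^-1.14)
   = 1 / (1 + 0.0072444 + 0.072444) = 1/1.0797 = 0.9262
[HCO3⁻] = α₁ × DIC = 0.9262 × 1.03 = 0.954 mmol/kg

[HCO3⁻] = 0.954 mmol/kg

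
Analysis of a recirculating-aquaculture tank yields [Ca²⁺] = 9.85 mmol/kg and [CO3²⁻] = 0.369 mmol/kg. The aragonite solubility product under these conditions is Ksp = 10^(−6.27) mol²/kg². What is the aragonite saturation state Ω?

Ω = 6.77

Ksp = 10^(−6.27) = 5.370×10^-7
Ω = [Ca²⁺][CO3²⁻]/Ksp = (9.85×10^-3)(0.369×10^-3) / 5.370×10^-7 = 6.77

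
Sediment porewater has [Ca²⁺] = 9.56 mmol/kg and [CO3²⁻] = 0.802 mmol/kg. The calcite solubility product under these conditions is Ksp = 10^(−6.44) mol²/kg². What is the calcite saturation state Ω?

Ω = 21.1

Ksp = 10^(−6.44) = 3.631×10^-7
Ω = [Ca²⁺][CO3²⁻]/Ksp = (9.56×10^-3)(0.802×10^-3) / 3.631×10^-7 = 21.1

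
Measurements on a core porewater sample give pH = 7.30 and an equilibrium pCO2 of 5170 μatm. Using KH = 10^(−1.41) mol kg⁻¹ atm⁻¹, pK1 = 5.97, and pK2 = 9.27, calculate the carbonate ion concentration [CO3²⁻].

[CO2*] = KH · pCO2 = 10^(−1.41) × 5170×10^-6 = 2.011×10^-4 mol/kg
α₀ = 1/(1 + K1/[H⁺] + K1K2/[H⁺]²) = 1/(1 + 10^+1.33 + 10^-0.64) = 0.04423
DIC = [CO2*]/α₀ = 2.011×10^-4 / 0.04423 = 4.547 mmol/kg
[CO3²⁻] = α₂·DIC; α₂ = 0.01013, so [CO3²⁻] = 0.01013 × 4.547 = 0.0461 mmol/kg

[CO3²⁻] = 0.0461 mmol/kg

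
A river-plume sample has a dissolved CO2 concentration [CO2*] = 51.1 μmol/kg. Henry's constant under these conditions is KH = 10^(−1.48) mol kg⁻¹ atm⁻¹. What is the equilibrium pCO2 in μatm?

KH = 10^(−1.48) = 3.311×10^-2 mol kg⁻¹ atm⁻¹
pCO2 = [CO2*]/KH = 51.1×10^-6 / 3.311×10^-2 = 1.54×10^-3 atm = 1540 μatm

pCO2 = 1540 μatm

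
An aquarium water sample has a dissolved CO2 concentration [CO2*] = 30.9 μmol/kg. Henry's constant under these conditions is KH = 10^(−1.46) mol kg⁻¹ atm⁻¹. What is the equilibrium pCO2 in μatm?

KH = 10^(−1.46) = 3.467×10^-2 mol kg⁻¹ atm⁻¹
pCO2 = [CO2*]/KH = 30.9×10^-6 / 3.467×10^-2 = 8.91×10^-4 atm = 891 μatm

pCO2 = 891 μatm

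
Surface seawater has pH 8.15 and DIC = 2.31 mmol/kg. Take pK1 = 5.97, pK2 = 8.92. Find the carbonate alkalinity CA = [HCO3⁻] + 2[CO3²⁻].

CA = [HCO3⁻] + 2[CO3²⁻] = (α₁ + 2α₂)·DIC
At pH 8.15: [H⁺]/K1 = 10^-2.18 = 0.0066069, K2/[H⁺] = 10^-0.77 = 0.16982
α₁ = 1/(1 + 0.0066069 + 0.16982) = 1/1.1764 = 0.8500; α₂ = α₁·K2/[H⁺] = 0.1444
α₁ + 2α₂ = 1.1387
CA = 1.1387 × 2.31 = 2.63 mmol/kg

CA = 2.63 mmol/kg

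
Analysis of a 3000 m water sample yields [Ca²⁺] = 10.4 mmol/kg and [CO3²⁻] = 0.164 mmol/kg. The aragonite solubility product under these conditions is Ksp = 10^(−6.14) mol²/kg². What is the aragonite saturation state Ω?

Ω = 2.35

Ksp = 10^(−6.14) = 7.244×10^-7
Ω = [Ca²⁺][CO3²⁻]/Ksp = (10.4×10^-3)(0.164×10^-3) / 7.244×10^-7 = 2.35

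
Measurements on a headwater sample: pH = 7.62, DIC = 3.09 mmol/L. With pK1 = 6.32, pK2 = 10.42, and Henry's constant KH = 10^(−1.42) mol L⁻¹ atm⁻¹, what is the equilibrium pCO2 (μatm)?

pCO2 = 3870 μatm

α₀ = 1 / (1 + K1/[H⁺] + K1K2/[H⁺]²) = 1 / (1 + 10^+1.30 + 10^-1.50)
   = 1 / (1 + 19.953 + 0.031623) = 1/20.984 = 0.04765
[CO2*] = α₀ × DIC = 0.04765 × 3.09 = 0.1473 mmol/L
pCO2 = [CO2*]/KH = 1.473×10^-4 / 3.802×10^-2 = 3870 μatm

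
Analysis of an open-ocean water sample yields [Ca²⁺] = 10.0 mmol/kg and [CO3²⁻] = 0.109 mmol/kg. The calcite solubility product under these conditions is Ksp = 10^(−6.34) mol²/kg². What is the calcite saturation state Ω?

Ω = 2.38

Ksp = 10^(−6.34) = 4.571×10^-7
Ω = [Ca²⁺][CO3²⁻]/Ksp = (10.0×10^-3)(0.109×10^-3) / 4.571×10^-7 = 2.38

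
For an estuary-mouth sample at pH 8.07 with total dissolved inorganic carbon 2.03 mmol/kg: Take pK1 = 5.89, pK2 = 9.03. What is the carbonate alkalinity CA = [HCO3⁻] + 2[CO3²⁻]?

CA = [HCO3⁻] + 2[CO3²⁻] = (α₁ + 2α₂)·DIC
At pH 8.07: [H⁺]/K1 = 10^-2.18 = 0.0066069, K2/[H⁺] = 10^-0.96 = 0.10965
α₁ = 1/(1 + 0.0066069 + 0.10965) = 1/1.1163 = 0.8959; α₂ = α₁·K2/[H⁺] = 0.09823
α₁ + 2α₂ = 1.0923
CA = 1.0923 × 2.03 = 2.22 mmol/kg

CA = 2.22 mmol/kg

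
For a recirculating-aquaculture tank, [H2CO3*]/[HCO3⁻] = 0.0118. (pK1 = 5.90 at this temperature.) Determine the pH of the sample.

pH = 7.83

From K1 = [H⁺][HCO3⁻]/[H2CO3*]:  pH = pK1 − log₁₀([H2CO3*]/[HCO3⁻])
log₁₀(0.0118) = -1.928
pH = 5.90 − (-1.928) = 7.83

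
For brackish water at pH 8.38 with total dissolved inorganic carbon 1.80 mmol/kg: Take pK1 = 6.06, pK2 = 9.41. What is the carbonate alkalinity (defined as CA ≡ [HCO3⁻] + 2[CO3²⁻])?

CA = 1.95 mmol/kg

CA = [HCO3⁻] + 2[CO3²⁻] = (α₁ + 2α₂)·DIC
At pH 8.38: [H⁺]/K1 = 10^-2.32 = 0.0047863, K2/[H⁺] = 10^-1.03 = 0.093325
α₁ = 1/(1 + 0.0047863 + 0.093325) = 1/1.0981 = 0.9107; α₂ = α₁·K2/[H⁺] = 0.08499
α₁ + 2α₂ = 1.0806
CA = 1.0806 × 1.80 = 1.95 mmol/kg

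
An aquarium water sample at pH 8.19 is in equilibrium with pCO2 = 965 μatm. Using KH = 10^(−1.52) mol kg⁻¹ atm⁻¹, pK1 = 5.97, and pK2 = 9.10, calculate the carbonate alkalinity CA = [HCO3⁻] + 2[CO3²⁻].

[CO2*] = KH · pCO2 = 10^(−1.52) × 965×10^-6 = 2.914×10^-5 mol/kg
α₀ = 1/(1 + K1/[H⁺] + K1K2/[H⁺]²) = 1/(1 + 10^+2.22 + 10^+1.31) = 0.005337
DIC = [CO2*]/α₀ = 2.914×10^-5 / 0.005337 = 5.461 mmol/kg
CA = (α₁ + 2α₂)·DIC = (0.8857 + 2×0.1090) × 5.461 = 6.03 mmol/kg

CA = 6.03 mmol/kg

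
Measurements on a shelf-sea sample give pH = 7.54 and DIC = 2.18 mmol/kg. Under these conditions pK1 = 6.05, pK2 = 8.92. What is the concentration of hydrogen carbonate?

α₁ = 1 / (1 + [H⁺]/K1 + K2/[H⁺]) = 1 / (1 + 10^-1.49 + 10^-1.38)
   = 1 / (1 + 0.032359 + 0.041687) = 1/1.0740 = 0.9311
[HCO3⁻] = α₁ × DIC = 0.9311 × 2.18 = 2.03 mmol/kg

[HCO3⁻] = 2.03 mmol/kg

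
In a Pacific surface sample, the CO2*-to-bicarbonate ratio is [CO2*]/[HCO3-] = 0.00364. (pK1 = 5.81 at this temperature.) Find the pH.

From K1 = [H⁺][HCO3-]/[CO2*]:  pH = pK1 − log₁₀([CO2*]/[HCO3-])
log₁₀(0.00364) = -2.439
pH = 5.81 − (-2.439) = 8.25

pH = 8.25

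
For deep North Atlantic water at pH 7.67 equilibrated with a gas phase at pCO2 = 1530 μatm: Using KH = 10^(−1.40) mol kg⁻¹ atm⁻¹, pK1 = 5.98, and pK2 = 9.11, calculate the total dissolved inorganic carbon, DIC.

DIC = 3.15 mmol/kg

[CO2*] = KH · pCO2 = 10^(−1.40) × 1530×10^-6 = 6.091×10^-5 mol/kg
α₀ = 1/(1 + K1/[H⁺] + K1K2/[H⁺]²) = 1/(1 + 10^+1.69 + 10^+0.25) = 0.01932
DIC = [CO2*]/α₀ = 6.091×10^-5 / 0.01932 = 3.15 mmol/kg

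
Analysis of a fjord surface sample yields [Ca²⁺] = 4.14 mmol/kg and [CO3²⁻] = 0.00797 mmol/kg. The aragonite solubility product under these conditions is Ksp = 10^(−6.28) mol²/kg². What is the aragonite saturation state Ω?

Ksp = 10^(−6.28) = 5.248×10^-7
Ω = [Ca²⁺][CO3²⁻]/Ksp = (4.14×10^-3)(0.00797×10^-3) / 5.248×10^-7 = 0.0629

Ω = 0.0629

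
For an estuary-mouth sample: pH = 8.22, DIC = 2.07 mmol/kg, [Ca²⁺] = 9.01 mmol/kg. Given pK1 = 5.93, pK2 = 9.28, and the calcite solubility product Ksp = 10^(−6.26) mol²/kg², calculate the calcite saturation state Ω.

Ω = 2.71

α₂ = 1 / (1 + [H⁺]/K2 + [H⁺]²/(K1K2)) = 1 / (1 + 10^+1.06 + 10^-1.23)
   = 1 / (1 + 11.482 + 0.058884) = 1/12.540 = 0.07974
[CO3²⁻] = α₂ × DIC = 0.07974 × 2.07 = 0.1651 mmol/kg
Ksp = 10^(−6.26) = 5.495×10^-7
Ω = [Ca²⁺][CO3²⁻]/Ksp = (9.01×10^-3)(1.651×10^-4) / 5.495×10^-7 = 2.71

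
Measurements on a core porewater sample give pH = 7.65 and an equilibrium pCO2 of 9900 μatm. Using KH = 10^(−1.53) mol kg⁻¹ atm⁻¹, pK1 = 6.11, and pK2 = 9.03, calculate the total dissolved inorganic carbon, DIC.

[CO2*] = KH · pCO2 = 10^(−1.53) × 9900×10^-6 = 2.922×10^-4 mol/kg
α₀ = 1/(1 + K1/[H⁺] + K1K2/[H⁺]²) = 1/(1 + 10^+1.54 + 10^+0.16) = 0.02694
DIC = [CO2*]/α₀ = 2.922×10^-4 / 0.02694 = 10.8 mmol/kg

DIC = 10.8 mmol/kg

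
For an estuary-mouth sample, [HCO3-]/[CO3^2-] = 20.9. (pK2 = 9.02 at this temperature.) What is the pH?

pH = 7.70

From K2 = [H⁺][CO3^2-]/[HCO3-]:  pH = pK2 − log₁₀([HCO3-]/[CO3^2-])
log₁₀(20.9) = +1.320
pH = 9.02 − (+1.320) = 7.70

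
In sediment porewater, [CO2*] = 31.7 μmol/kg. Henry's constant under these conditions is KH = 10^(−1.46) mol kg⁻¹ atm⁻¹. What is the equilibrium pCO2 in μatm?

KH = 10^(−1.46) = 3.467×10^-2 mol kg⁻¹ atm⁻¹
pCO2 = [CO2*]/KH = 31.7×10^-6 / 3.467×10^-2 = 9.14×10^-4 atm = 914 μatm

pCO2 = 914 μatm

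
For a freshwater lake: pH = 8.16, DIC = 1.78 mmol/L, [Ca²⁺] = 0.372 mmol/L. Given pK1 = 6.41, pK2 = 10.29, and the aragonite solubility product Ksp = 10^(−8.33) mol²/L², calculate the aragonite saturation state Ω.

α₂ = 1 / (1 + [H⁺]/K2 + [H⁺]²/(K1K2)) = 1 / (1 + 10^+2.13 + 10^+0.38)
   = 1 / (1 + 134.90 + 2.3988) = 1/138.30 = 0.007231
[CO3²⁻] = α₂ × DIC = 0.007231 × 1.78 = 0.01287 mmol/L = 12.87 μmol/L
Ksp = 10^(−8.33) = 4.677×10^-9
Ω = [Ca²⁺][CO3²⁻]/Ksp = (0.372×10^-3)(1.287×10^-5) / 4.677×10^-9 = 1.02

Ω = 1.02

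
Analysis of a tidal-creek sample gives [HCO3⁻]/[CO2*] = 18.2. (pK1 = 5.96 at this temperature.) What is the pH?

pH = 7.22

From K1 = [H⁺][HCO3⁻]/[CO2*]:  pH = pK1 + log₁₀([HCO3⁻]/[CO2*])
log₁₀(18.2) = +1.260
pH = 5.96 + (+1.260) = 7.22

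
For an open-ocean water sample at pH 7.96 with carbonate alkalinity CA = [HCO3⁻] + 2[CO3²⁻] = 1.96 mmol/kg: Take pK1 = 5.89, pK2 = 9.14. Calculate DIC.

DIC = 1.86 mmol/kg

CA = [HCO3⁻] + 2[CO3²⁻] = (α₁ + 2α₂)·DIC
At pH 7.96: [H⁺]/K1 = 10^-2.07 = 0.0085114, K2/[H⁺] = 10^-1.18 = 0.066069
α₁ = 1/(1 + 0.0085114 + 0.066069) = 1/1.0746 = 0.9306; α₂ = α₁·K2/[H⁺] = 0.06148
α₁ + 2α₂ = 1.0536
DIC = CA / (α₁ + 2α₂) = 1.96 / 1.0536 = 1.86 mmol/kg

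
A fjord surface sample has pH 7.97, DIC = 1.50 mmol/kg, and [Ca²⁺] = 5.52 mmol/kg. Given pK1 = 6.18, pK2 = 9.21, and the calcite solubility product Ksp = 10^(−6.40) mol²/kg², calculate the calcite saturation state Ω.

Ω = 1.11

α₂ = 1 / (1 + [H⁺]/K2 + [H⁺]²/(K1K2)) = 1 / (1 + 10^+1.24 + 10^-0.55)
   = 1 / (1 + 17.378 + 0.28184) = 1/18.660 = 0.05359
[CO3²⁻] = α₂ × DIC = 0.05359 × 1.50 = 0.08039 mmol/kg
Ksp = 10^(−6.40) = 3.981×10^-7
Ω = [Ca²⁺][CO3²⁻]/Ksp = (5.52×10^-3)(8.039×10^-5) / 3.981×10^-7 = 1.11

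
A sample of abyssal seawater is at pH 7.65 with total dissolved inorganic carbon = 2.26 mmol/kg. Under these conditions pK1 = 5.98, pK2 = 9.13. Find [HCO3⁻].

[HCO3⁻] = 2.14 mmol/kg

α₁ = 1 / (1 + [H⁺]/K1 + K2/[H⁺]) = 1 / (1 + 10^-1.67 + 10^-1.48)
   = 1 / (1 + 0.021380 + 0.033113) = 1/1.0545 = 0.9483
[HCO3⁻] = α₁ × DIC = 0.9483 × 2.26 = 2.14 mmol/kg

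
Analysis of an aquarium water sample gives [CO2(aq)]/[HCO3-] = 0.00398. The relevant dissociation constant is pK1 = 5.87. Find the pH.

From K1 = [H⁺][HCO3-]/[CO2(aq)]:  pH = pK1 − log₁₀([CO2(aq)]/[HCO3-])
log₁₀(0.00398) = -2.400
pH = 5.87 − (-2.400) = 8.27

pH = 8.27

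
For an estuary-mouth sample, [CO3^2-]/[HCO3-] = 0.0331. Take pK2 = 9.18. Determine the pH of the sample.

From K2 = [H⁺][CO3^2-]/[HCO3-]:  pH = pK2 + log₁₀([CO3^2-]/[HCO3-])
log₁₀(0.0331) = -1.480
pH = 9.18 + (-1.480) = 7.70

pH = 7.70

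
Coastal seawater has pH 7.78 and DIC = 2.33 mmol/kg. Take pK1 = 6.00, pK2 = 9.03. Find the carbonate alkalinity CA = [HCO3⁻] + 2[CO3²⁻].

CA = [HCO3⁻] + 2[CO3²⁻] = (α₁ + 2α₂)·DIC
At pH 7.78: [H⁺]/K1 = 10^-1.78 = 0.016596, K2/[H⁺] = 10^-1.25 = 0.056234
α₁ = 1/(1 + 0.016596 + 0.056234) = 1/1.0728 = 0.9321; α₂ = α₁·K2/[H⁺] = 0.05242
α₁ + 2α₂ = 1.0369
CA = 1.0369 × 2.33 = 2.42 mmol/kg

CA = 2.42 mmol/kg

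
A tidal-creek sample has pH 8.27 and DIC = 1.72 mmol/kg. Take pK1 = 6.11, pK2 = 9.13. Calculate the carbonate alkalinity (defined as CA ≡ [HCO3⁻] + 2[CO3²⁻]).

CA = 1.92 mmol/kg

CA = [HCO3⁻] + 2[CO3²⁻] = (α₁ + 2α₂)·DIC
At pH 8.27: [H⁺]/K1 = 10^-2.16 = 0.0069183, K2/[H⁺] = 10^-0.86 = 0.13804
α₁ = 1/(1 + 0.0069183 + 0.13804) = 1/1.1450 = 0.8734; α₂ = α₁·K2/[H⁺] = 0.1206
α₁ + 2α₂ = 1.1145
CA = 1.1145 × 1.72 = 1.92 mmol/kg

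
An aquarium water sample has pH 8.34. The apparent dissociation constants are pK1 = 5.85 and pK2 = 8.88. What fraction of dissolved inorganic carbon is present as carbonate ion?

α₂ = 1 / (1 + [H⁺]/K2 + [H⁺]²/(K1K2)) = 1 / (1 + 10^+0.54 + 10^-1.95)
   = 1 / (1 + 3.4674 + 0.011220) = 1/4.4786 = 0.2233

α₂ = 0.223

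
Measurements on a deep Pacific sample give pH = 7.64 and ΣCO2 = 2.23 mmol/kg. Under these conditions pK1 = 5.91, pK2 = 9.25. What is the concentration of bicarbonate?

[HCO3⁻] = 2.14 mmol/kg

α₁ = 1 / (1 + [H⁺]/K1 + K2/[H⁺]) = 1 / (1 + 10^-1.73 + 10^-1.61)
   = 1 / (1 + 0.018621 + 0.024547) = 1/1.0432 = 0.9586
[HCO3⁻] = α₁ × DIC = 0.9586 × 2.23 = 2.14 mmol/kg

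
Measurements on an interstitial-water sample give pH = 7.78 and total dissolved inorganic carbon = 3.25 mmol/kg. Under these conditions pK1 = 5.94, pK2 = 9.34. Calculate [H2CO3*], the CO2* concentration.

α₀ = 1 / (1 + K1/[H⁺] + K1K2/[H⁺]²) = 1 / (1 + 10^+1.84 + 10^+0.28)
   = 1 / (1 + 69.183 + 1.9055) = 1/72.089 = 0.01387
[CO2*] = α₀ × DIC = 0.01387 × 3.25 = 0.0451 mmol/kg

[CO2*] = 0.0451 mmol/kg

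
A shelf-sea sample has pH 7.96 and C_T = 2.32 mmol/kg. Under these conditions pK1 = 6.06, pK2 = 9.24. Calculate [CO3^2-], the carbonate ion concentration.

[CO3²⁻] = 0.114 mmol/kg

α₂ = 1 / (1 + [H⁺]/K2 + [H⁺]²/(K1K2)) = 1 / (1 + 10^+1.28 + 10^-0.62)
   = 1 / (1 + 19.055 + 0.23988) = 1/20.294 = 0.04927
[CO3²⁻] = α₂ × DIC = 0.04927 × 2.32 = 0.114 mmol/kg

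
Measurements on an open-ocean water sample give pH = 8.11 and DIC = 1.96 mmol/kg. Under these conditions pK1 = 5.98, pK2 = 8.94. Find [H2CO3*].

α₀ = 1 / (1 + K1/[H⁺] + K1K2/[H⁺]²) = 1 / (1 + 10^+2.13 + 10^+1.30)
   = 1 / (1 + 134.90 + 19.953) = 1/155.85 = 0.006416
[CO2*] = α₀ × DIC = 0.006416 × 1.96 = 0.0126 mmol/kg = 12.6 μmol/kg

[CO2*] = 12.6 μmol/kg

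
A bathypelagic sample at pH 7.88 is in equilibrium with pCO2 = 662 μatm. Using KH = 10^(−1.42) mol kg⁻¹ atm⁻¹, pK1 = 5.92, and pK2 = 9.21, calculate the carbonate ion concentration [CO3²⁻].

[CO2*] = KH · pCO2 = 10^(−1.42) × 662×10^-6 = 2.517×10^-5 mol/kg
α₀ = 1/(1 + K1/[H⁺] + K1K2/[H⁺]²) = 1/(1 + 10^+1.96 + 10^+0.63) = 0.01037
DIC = [CO2*]/α₀ = 2.517×10^-5 / 0.01037 = 2.428 mmol/kg
[CO3²⁻] = α₂·DIC; α₂ = 0.04422, so [CO3²⁻] = 0.04422 × 2.428 = 0.107 mmol/kg

[CO3²⁻] = 0.107 mmol/kg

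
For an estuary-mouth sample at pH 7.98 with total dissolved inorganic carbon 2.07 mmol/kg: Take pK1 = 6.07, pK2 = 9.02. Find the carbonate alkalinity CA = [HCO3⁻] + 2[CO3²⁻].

CA = 2.22 mmol/kg

CA = [HCO3⁻] + 2[CO3²⁻] = (α₁ + 2α₂)·DIC
At pH 7.98: [H⁺]/K1 = 10^-1.91 = 0.012303, K2/[H⁺] = 10^-1.04 = 0.091201
α₁ = 1/(1 + 0.012303 + 0.091201) = 1/1.1035 = 0.9062; α₂ = α₁·K2/[H⁺] = 0.08265
α₁ + 2α₂ = 1.0715
CA = 1.0715 × 2.07 = 2.22 mmol/kg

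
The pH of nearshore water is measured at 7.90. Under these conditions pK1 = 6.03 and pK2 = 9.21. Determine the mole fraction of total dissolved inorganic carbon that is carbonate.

α₂ = 0.0461

α₂ = 1 / (1 + [H⁺]/K2 + [H⁺]²/(K1K2)) = 1 / (1 + 10^+1.31 + 10^-0.56)
   = 1 / (1 + 20.417 + 0.27542) = 1/21.693 = 0.04610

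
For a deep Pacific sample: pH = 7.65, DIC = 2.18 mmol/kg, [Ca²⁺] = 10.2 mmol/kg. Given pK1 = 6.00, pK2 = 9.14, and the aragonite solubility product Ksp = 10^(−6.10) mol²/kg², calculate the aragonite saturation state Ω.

Ω = 0.859

α₂ = 1 / (1 + [H⁺]/K2 + [H⁺]²/(K1K2)) = 1 / (1 + 10^+1.49 + 10^-0.16)
   = 1 / (1 + 30.903 + 0.69183) = 1/32.595 = 0.03068
[CO3²⁻] = α₂ × DIC = 0.03068 × 2.18 = 0.06688 mmol/kg
Ksp = 10^(−6.10) = 7.943×10^-7
Ω = [Ca²⁺][CO3²⁻]/Ksp = (10.2×10^-3)(6.688×10^-5) / 7.943×10^-7 = 0.859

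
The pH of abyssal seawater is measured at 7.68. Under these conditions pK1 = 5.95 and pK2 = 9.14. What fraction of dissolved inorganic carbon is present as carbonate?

α₂ = 0.0329

α₂ = 1 / (1 + [H⁺]/K2 + [H⁺]²/(K1K2)) = 1 / (1 + 10^+1.46 + 10^-0.27)
   = 1 / (1 + 28.840 + 0.53703) = 1/30.377 = 0.03292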